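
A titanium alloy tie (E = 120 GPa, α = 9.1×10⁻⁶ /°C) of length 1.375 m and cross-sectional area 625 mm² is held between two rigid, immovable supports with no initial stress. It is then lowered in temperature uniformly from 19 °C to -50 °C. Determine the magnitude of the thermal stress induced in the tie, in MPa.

σ ≈ 75.3 MPa (tensile)

The supports are rigid, so the total axial strain is zero. The restrained thermal strain is ε = αΔT = 9.1×10⁻⁶ × 69 = 627.9×10⁻⁶.
The stress required to suppress this strain is σ = Eε = 120×10³ × 627.9×10⁻⁶ = 75.35 MPa, tensile since the tie is trying to contract.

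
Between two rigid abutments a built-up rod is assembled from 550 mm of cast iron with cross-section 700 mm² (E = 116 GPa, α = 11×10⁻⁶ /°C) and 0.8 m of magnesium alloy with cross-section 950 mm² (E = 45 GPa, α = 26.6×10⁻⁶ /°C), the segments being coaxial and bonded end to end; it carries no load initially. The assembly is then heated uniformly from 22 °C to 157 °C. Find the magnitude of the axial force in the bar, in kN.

P ≈ 145 kN (compressive)

With the walls removed the bar would change length by δ_free = Σ αᵢΔT Lᵢ = 11×10⁻⁶×135×550 + 26.6×10⁻⁶×135×800 = 3.69 mm.
The rigid supports impose zero overall length change; the single axial force P common to all segments must satisfy P Σ Lᵢ/(AᵢEᵢ) = δ_free.
The series flexibility is Σ Lᵢ/(AᵢEᵢ) = 550/(700×116×10³) + 800/(950×45×10³) = 2.549×10⁻⁵ mm/N.
So P = 3.69 / 2.549×10⁻⁵ = 144.8 kN, compressive.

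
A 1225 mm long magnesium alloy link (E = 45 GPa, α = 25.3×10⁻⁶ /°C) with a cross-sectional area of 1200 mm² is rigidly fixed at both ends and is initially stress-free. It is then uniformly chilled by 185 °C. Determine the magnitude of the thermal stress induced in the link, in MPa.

With length fixed, the mechanical strain must cancel the thermal strain αΔT = 25.3×10⁻⁶ × 185 = 4680.5×10⁻⁶.
σ = EαΔT = 45×10³ × 25.3×10⁻⁶ × 185 = 210.6 MPa (tensile; the link is trying to contract).

σ ≈ 211 MPa (tensile)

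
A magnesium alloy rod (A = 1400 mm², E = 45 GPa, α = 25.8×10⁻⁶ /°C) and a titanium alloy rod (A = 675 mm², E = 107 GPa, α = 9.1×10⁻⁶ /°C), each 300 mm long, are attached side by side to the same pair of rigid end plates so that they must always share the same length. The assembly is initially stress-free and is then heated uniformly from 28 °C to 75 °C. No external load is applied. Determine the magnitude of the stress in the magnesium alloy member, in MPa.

Both members must finish at the same length. With the larger α, the magnesium alloy tends to over-expand; the plates restrain it, putting the magnesium alloy in compression and the titanium alloy in tension. With no external load the two internal forces are equal and opposite, magnitude P.
Compatibility of the two members (thermal + elastic change equal): (α₁ − α₂)ΔT = P·[1/(A₁E₁) + 1/(A₂E₂)].
|α₁ − α₂|·ΔT = 16.7×10⁻⁶ × 47 = 0.0007849.
1/(A₁E₁) + 1/(A₂E₂) = 1/(1400×45×10³) + 1/(675×107×10³) = 2.972×10⁻⁸ N⁻¹.
P = 0.0007849 / 2.972×10⁻⁸ = 26410 N = 26.41 kN.
σ_{magnesium alloy} = P/A₁ = 26410/1400 = 18.87 MPa, compressive.

σ ≈ 18.9 MPa (compressive)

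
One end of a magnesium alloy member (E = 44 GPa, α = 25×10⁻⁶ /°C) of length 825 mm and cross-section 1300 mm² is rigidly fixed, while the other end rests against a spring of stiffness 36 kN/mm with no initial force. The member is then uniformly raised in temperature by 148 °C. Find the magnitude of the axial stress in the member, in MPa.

σ ≈ 55.6 MPa (compressive)

The unrestrained thermal change is αΔT L = 25×10⁻⁶ × 148 × 825 = 3.052 mm.
With a force P in the spring, the elastic change of the member is PL/(AE) and that of the spring is P/k; compatibility requires their sum to equal δ_free.
So P = δ_free / [L/(AE) + 1/k] = 3.052 / [ 825/(1300×44×10³) + 1/(36×10³) ].
P = 3.052 / 4.22×10⁻⁵ = 72330 N.
σ = P/A = 72330/1300 = 55.64 MPa.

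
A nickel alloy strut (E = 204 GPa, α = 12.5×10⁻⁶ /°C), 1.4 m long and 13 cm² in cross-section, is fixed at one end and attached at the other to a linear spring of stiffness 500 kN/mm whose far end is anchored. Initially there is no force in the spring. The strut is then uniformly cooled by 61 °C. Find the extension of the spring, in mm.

δ ≈ 0.293 mm

Free thermal contraction: δ_free = αΔT L = 12.5×10⁻⁶ × 61 × 1400 = 1.067 mm.
With a force P in the spring, the elastic change of the strut is PL/(AE) and that of the spring is P/k; compatibility requires their sum to equal δ_free.
P [ L/(AE) + 1/k ] = δ_free → P [ 1400/(1300×204×10³) + 1/(500×10³) ] = 1.067.
P = 1.067 / 7.279×10⁻⁶ = 146700 N.
Spring extension = P/k = 146700/(500×10³) = 0.2933 mm.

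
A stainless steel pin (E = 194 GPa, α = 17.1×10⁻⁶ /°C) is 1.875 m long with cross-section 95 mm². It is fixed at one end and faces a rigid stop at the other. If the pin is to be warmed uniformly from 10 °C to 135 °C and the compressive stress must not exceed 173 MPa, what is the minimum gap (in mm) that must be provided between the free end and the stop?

Free expansion if unrestrained: δ_free = αΔT L = 17.1×10⁻⁶ × 125 × 1875 = 4.008 mm.
A stress of 173 MPa corresponds to the wall pushing the pin back by σL/E = 173×1875/(194×10³) = 1.672 mm.
The gap must absorb the remainder: g_min = 4.008 − 1.672 = 2.336 mm.

g ≈ 2.34 mm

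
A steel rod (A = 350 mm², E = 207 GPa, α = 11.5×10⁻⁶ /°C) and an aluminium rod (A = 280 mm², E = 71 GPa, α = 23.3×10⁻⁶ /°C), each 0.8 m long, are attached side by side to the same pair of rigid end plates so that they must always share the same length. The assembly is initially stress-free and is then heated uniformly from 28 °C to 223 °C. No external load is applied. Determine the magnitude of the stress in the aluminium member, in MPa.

Equilibrium of a rigid end plate with no external load gives equal and opposite internal forces ±P in the two members. Since α_{aluminium} > α_{steel}, heating drives the aluminium into compression and the steel into tension.
Compatibility of the two members (thermal + elastic change equal): (α₁ − α₂)ΔT = P·[1/(A₁E₁) + 1/(A₂E₂)].
|α₁ − α₂|·ΔT = 11.8×10⁻⁶ × 195 = 0.002301.
1/(A₁E₁) + 1/(A₂E₂) = 1/(350×207×10³) + 1/(280×71×10³) = 6.41×10⁻⁸ N⁻¹.
P = 0.002301 / 6.41×10⁻⁸ = 35890 N = 35.89 kN.
σ_{aluminium} = P/A₂ = 35890/280 = 128.2 MPa, compressive.

σ ≈ 128 MPa (compressive)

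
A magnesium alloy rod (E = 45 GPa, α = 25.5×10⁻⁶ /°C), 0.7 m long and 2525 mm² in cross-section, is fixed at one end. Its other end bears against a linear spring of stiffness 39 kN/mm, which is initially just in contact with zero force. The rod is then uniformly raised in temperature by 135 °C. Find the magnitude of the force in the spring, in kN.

P ≈ 75.8 kN

If the spring were absent the rod would lengthen by αΔT L = 25.5×10⁻⁶ × 135 × 700 = 2.41 mm.
With a force P in the spring, the elastic change of the rod is PL/(AE) and that of the spring is P/k; compatibility requires their sum to equal δ_free.
So P = δ_free / [L/(AE) + 1/k] = 2.41 / [ 700/(2525×45×10³) + 1/(39×10³) ].
P = 2.41 / 3.18×10⁻⁵ = 75770 N.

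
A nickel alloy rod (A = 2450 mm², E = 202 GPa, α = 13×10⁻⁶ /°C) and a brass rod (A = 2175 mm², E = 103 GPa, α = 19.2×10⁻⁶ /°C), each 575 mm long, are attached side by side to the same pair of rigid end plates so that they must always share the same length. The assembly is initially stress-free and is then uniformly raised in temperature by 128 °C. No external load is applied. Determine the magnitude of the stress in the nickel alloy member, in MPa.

Both members must finish at the same length. With the larger α, the brass tends to over-expand; the plates restrain it, putting the brass in compression and the nickel alloy in tension. With no external load the two internal forces are equal and opposite, magnitude P.
Compatibility of the two members (thermal + elastic change equal): (α₁ − α₂)ΔT = P·[1/(A₁E₁) + 1/(A₂E₂)].
|α₁ − α₂|·ΔT = 6.2×10⁻⁶ × 128 = 0.0007936.
1/(A₁E₁) + 1/(A₂E₂) = 1/(2450×202×10³) + 1/(2175×103×10³) = 6.484×10⁻⁹ N⁻¹.
So P = 0.0007936 / 6.484×10⁻⁹ = 122.4 kN.
σ_{nickel alloy} = P/A₁ = 122400/2450 = 49.95 MPa, tensile.

σ ≈ 50 MPa (tensile)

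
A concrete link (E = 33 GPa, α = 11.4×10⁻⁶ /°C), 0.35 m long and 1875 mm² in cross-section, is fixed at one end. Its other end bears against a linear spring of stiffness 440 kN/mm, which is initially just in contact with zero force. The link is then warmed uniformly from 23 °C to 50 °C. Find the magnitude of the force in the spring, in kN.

P ≈ 13.6 kN

If the spring were absent the link would lengthen by αΔT L = 11.4×10⁻⁶ × 27 × 350 = 0.1077 mm.
Let P be the compressive force at the spring. The link shortens elastically by PL/(AE) and the spring compresses by P/k; together these equal δ_free.
P [ L/(AE) + 1/k ] = δ_free → P [ 350/(1875×33×10³) + 1/(440×10³) ] = 0.1077.
P = 0.1077 / 7.929×10⁻⁶ = 13590 N.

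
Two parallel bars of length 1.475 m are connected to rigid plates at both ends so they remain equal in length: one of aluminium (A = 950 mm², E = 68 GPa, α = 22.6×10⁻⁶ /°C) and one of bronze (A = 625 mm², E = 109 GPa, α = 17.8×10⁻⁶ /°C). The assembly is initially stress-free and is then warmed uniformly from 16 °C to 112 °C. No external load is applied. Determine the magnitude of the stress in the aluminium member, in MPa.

σ ≈ 16.1 MPa (compressive)

Both members must finish at the same length. With the larger α, the aluminium tends to over-expand; the plates restrain it, putting the aluminium in compression and the bronze in tension. With no external load the two internal forces are equal and opposite, magnitude P.
Compatibility of the two members (thermal + elastic change equal): (α₁ − α₂)ΔT = P·[1/(A₁E₁) + 1/(A₂E₂)].
|α₁ − α₂|·ΔT = 4.8×10⁻⁶ × 96 = 0.0004608.
1/(A₁E₁) + 1/(A₂E₂) = 1/(950×68×10³) + 1/(625×109×10³) = 3.016×10⁻⁸ N⁻¹.
P = 0.0004608 / 3.016×10⁻⁸ = 15280 N = 15.28 kN.
σ_{aluminium} = P/A₁ = 15280/950 = 16.08 MPa, compressive.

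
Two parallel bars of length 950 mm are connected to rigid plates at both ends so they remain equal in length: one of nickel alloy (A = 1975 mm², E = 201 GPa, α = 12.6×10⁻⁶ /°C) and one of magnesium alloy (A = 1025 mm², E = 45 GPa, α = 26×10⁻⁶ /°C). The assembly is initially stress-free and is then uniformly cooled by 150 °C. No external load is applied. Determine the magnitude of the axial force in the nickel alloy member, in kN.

P ≈ 83.1 kN (compressive in the nickel alloy)

The magnesium alloy has the larger α, so on cooling it would change length more than the nickel alloy if both were free. The rigid plates force a common final length, so the magnesium alloy is put into tension and the nickel alloy into compression, with equal and opposite forces P (no external load).
Equating the net (thermal + elastic) strains gives |α₁ − α₂|·ΔT = P·[1/(A₁E₁) + 1/(A₂E₂)].
|α₁ − α₂|·ΔT = 13.4×10⁻⁶ × 150 = 0.00201.
1/(A₁E₁) + 1/(A₂E₂) = 1/(1975×201×10³) + 1/(1025×45×10³) = 2.42×10⁻⁸ N⁻¹.
P = 0.00201 / 2.42×10⁻⁸ = 83060 N = 83.06 kN.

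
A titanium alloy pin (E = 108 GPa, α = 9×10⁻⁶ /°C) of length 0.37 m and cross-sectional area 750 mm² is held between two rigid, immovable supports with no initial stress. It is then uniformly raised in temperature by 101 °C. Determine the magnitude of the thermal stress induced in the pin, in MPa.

σ ≈ 98.2 MPa (compressive)

The supports are rigid, so the total axial strain is zero. The restrained thermal strain is ε = αΔT = 9×10⁻⁶ × 101 = 909×10⁻⁶.
σ = EαΔT = 108×10³ × 9×10⁻⁶ × 101 = 98.17 MPa (compressive; the pin is trying to expand).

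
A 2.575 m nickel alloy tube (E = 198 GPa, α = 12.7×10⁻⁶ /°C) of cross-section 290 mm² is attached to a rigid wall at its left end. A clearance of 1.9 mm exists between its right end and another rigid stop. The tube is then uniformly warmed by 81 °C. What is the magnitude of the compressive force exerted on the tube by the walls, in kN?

P ≈ 16.7 kN

If the wall were absent the tube would grow by αΔT L = 12.7×10⁻⁶ × 81 × 2575 = 2.649 mm.
This exceeds the 1.9 mm gap, so the wall pushes back. The portion of expansion that must be recovered elastically is δ_free − gap = 2.649 − 1.9 = 0.7489 mm.
So σ = E(δ_free − g)/L = 198×10³ × 0.7489/2575 = 57.59 MPa.
P = σA = 57.59 × 290 = 16.7 kN.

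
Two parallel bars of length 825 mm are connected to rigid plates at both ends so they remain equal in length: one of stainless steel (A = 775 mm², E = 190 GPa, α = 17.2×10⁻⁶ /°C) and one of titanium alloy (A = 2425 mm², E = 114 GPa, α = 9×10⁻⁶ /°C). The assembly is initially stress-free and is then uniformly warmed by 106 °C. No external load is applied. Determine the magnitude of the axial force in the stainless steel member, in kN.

Equilibrium of a rigid end plate with no external load gives equal and opposite internal forces ±P in the two members. Since α_{stainless steel} > α_{titanium alloy}, heating drives the stainless steel into compression and the titanium alloy into tension.
Equating the net (thermal + elastic) strains gives |α₁ − α₂|·ΔT = P·[1/(A₁E₁) + 1/(A₂E₂)].
|α₁ − α₂|·ΔT = 8.2×10⁻⁶ × 106 = 0.0008692.
1/(A₁E₁) + 1/(A₂E₂) = 1/(775×190×10³) + 1/(2425×114×10³) = 1.041×10⁻⁸ N⁻¹.
P = 0.0008692 / 1.041×10⁻⁸ = 83510 N = 83.51 kN.

P ≈ 83.5 kN (compressive in the stainless steel)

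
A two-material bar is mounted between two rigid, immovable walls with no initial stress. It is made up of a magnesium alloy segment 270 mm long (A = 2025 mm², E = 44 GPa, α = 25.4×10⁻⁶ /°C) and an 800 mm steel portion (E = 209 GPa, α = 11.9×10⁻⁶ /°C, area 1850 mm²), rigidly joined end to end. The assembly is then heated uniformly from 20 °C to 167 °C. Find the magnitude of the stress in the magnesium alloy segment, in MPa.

If the supports were absent, the total length change would be Σ αᵢΔT Lᵢ = 25.4×10⁻⁶×147×270 + 11.9×10⁻⁶×147×800 = 2.408 mm.
The walls prevent any net length change, so an axial force P (same in every segment) develops. Compatibility: P · Σ Lᵢ/(AᵢEᵢ) = δ_free.
Σ Lᵢ/(AᵢEᵢ) = 270/(2025×44×10³) + 800/(1850×209×10³) = 5.099×10⁻⁶ mm/N.
So P = 2.408 / 5.099×10⁻⁶ = 472.1 kN, compressive.
σ_{magnesium alloy} = P / A = 472100 / 2025 = 233.2 MPa.

σ ≈ 233 MPa (compressive)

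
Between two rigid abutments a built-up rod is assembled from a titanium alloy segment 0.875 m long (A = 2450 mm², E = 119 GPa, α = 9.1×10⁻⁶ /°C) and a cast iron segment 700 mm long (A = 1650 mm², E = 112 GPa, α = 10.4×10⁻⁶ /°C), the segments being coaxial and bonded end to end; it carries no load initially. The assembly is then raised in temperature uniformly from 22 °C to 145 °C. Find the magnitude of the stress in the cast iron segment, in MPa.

σ ≈ 167 MPa (compressive)

If the supports were absent, the total length change would be Σ αᵢΔT Lᵢ = 9.1×10⁻⁶×123×875 + 10.4×10⁻⁶×123×700 = 1.875 mm.
Since the ends are fixed, an axial force P builds up, equal in every segment, with P · Σ Lᵢ/(AᵢEᵢ) = δ_free.
Σ Lᵢ/(AᵢEᵢ) = 875/(2450×119×10³) + 700/(1650×112×10³) = 6.789×10⁻⁶ mm/N.
Hence P = δ_free / Σ(L/AE) = 1.875/6.789×10⁻⁶ = 276.2 kN (compressive).
σ_{cast iron} = P / A = 276200 / 1650 = 167.4 MPa.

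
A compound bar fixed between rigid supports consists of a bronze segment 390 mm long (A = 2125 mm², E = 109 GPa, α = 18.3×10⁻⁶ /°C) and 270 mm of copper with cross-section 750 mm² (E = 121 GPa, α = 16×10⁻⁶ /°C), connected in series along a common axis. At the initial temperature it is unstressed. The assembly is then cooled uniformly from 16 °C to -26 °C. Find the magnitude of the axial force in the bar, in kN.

With the walls removed the bar would change length by δ_free = Σ αᵢΔT Lᵢ = 18.3×10⁻⁶×42×390 + 16×10⁻⁶×42×270 = 0.4812 mm.
The walls prevent any net length change, so an axial force P (same in every segment) develops. Compatibility: P · Σ Lᵢ/(AᵢEᵢ) = δ_free.
Σ Lᵢ/(AᵢEᵢ) = 390/(2125×109×10³) + 270/(750×121×10³) = 4.659×10⁻⁶ mm/N.
P = 0.4812 / 4.659×10⁻⁶ = 103300 N = 103.3 kN, tensile.

P ≈ 103 kN (tensile)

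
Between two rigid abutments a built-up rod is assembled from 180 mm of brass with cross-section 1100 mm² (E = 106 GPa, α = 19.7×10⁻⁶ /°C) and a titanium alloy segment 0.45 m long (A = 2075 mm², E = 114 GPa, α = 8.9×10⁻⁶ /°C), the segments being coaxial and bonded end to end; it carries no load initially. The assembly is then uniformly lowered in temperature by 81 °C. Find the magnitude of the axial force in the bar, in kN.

P ≈ 177 kN (tensile)

If the supports were absent, the total length change would be Σ αᵢΔT Lᵢ = 19.7×10⁻⁶×81×180 + 8.9×10⁻⁶×81×450 = 0.6116 mm.
The walls prevent any net length change, so an axial force P (same in every segment) develops. Compatibility: P · Σ Lᵢ/(AᵢEᵢ) = δ_free.
The series flexibility is Σ Lᵢ/(AᵢEᵢ) = 180/(1100×106×10³) + 450/(2075×114×10³) = 3.446×10⁻⁶ mm/N.
P = 0.6116 / 3.446×10⁻⁶ = 177500 N = 177.5 kN, tensile.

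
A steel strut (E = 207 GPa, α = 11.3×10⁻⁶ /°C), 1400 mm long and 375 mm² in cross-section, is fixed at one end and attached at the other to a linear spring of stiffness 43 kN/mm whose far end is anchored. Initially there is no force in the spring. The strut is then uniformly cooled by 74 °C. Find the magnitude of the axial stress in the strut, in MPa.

If the spring were absent the strut would shorten by αΔT L = 11.3×10⁻⁶ × 74 × 1400 = 1.171 mm.
With a force P in the spring, the elastic change of the strut is PL/(AE) and that of the spring is P/k; compatibility requires their sum to equal δ_free.
P [ L/(AE) + 1/k ] = δ_free → P [ 1400/(375×207×10³) + 1/(43×10³) ] = 1.171.
P = 1.171 / 4.129×10⁻⁵ = 28350 N.
σ = P/A = 28350/375 = 75.6 MPa.

σ ≈ 75.6 MPa (tensile)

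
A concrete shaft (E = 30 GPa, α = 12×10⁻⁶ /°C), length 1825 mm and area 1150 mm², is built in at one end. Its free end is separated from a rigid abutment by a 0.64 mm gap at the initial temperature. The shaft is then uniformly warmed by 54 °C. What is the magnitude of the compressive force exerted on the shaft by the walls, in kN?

If the wall were absent the shaft would grow by αΔT L = 12×10⁻⁶ × 54 × 1825 = 1.183 mm.
This exceeds the 0.64 mm gap, so the wall pushes back. The portion of expansion that must be recovered elastically is δ_free − gap = 1.183 − 0.64 = 0.5426 mm.
So σ = E(δ_free − g)/L = 30×10³ × 0.5426/1825 = 8.919 MPa.
Force on the wall = σA = 8.919 × 1150 mm² = 10.26 kN.

P ≈ 10.3 kN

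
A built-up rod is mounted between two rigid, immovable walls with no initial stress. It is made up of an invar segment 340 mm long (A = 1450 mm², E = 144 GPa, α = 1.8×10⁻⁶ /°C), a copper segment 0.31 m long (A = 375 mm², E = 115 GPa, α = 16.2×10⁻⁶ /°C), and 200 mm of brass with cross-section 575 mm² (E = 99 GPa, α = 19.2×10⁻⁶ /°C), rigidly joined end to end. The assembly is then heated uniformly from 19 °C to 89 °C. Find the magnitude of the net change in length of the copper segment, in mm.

|ΔL| ≈ 0.0351 mm

Free thermal expansion of the whole bar: Σ αᵢΔT Lᵢ = 1.8×10⁻⁶×70×340 + 16.2×10⁻⁶×70×310 + 19.2×10⁻⁶×70×200 = 0.6632 mm.
The rigid supports impose zero overall length change; the single axial force P common to all segments must satisfy P Σ Lᵢ/(AᵢEᵢ) = δ_free.
The series flexibility is Σ Lᵢ/(AᵢEᵢ) = 340/(1450×144×10³) + 310/(375×115×10³) + 200/(575×99×10³) = 1.233×10⁻⁵ mm/N.
Hence P = δ_free / Σ(L/AE) = 0.6632/1.233×10⁻⁵ = 53.79 kN (compressive).
For the copper segment, free thermal change = 16.2×10⁻⁶×70×310 = 0.3515 mm and elastic change from P = 53790×310/(375×115×10³) = 0.3866 mm; these oppose, so the net change is 0.0351 mm (segment shortens).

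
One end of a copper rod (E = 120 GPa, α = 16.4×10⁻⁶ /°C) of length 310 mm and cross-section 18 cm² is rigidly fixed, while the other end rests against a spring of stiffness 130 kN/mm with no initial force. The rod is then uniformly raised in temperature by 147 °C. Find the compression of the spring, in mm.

δ ≈ 0.63 mm

The unrestrained thermal change is αΔT L = 16.4×10⁻⁶ × 147 × 310 = 0.7473 mm.
With a force P in the spring, the elastic change of the rod is PL/(AE) and that of the spring is P/k; compatibility requires their sum to equal δ_free.
P [ L/(AE) + 1/k ] = δ_free → P [ 310/(1800×120×10³) + 1/(130×10³) ] = 0.7473.
P = 0.7473 / 9.127×10⁻⁶ = 81880 N.
Spring compression = P/k = 81880/(130×10³) = 0.6298 mm.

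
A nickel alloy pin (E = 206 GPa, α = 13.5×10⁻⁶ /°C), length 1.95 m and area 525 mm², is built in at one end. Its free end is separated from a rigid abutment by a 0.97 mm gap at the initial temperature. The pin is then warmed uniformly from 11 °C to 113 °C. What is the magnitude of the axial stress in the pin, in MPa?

Free thermal elongation = αΔT L = 13.5×10⁻⁶ × 102 × 1950 = 2.685 mm.
The gap closes (δ_free > 0.97 mm) and the wall then resists a further 2.685 − 0.97 = 1.715 mm of expansion.
Compatibility: PL/(AE) = 1.715 mm, so σ = P/A = E × (1.715/1950) = 181.2 MPa.

σ ≈ 181 MPa (compressive)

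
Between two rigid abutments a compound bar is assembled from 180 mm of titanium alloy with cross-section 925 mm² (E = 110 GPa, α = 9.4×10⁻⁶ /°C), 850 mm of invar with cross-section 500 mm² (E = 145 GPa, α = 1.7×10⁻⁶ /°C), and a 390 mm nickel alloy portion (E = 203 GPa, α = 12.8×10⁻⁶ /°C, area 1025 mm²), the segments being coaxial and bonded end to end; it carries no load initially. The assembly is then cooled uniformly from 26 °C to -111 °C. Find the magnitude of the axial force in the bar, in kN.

If the supports were absent, the total length change would be Σ αᵢΔT Lᵢ = 9.4×10⁻⁶×137×180 + 1.7×10⁻⁶×137×850 + 12.8×10⁻⁶×137×390 = 1.114 mm.
Since the ends are fixed, an axial force P builds up, equal in every segment, with P · Σ Lᵢ/(AᵢEᵢ) = δ_free.
The series flexibility is Σ Lᵢ/(AᵢEᵢ) = 180/(925×110×10³) + 850/(500×145×10³) + 390/(1025×203×10³) = 1.537×10⁻⁵ mm/N.
Hence P = δ_free / Σ(L/AE) = 1.114/1.537×10⁻⁵ = 72.47 kN (tensile).

P ≈ 72.5 kN (tensile)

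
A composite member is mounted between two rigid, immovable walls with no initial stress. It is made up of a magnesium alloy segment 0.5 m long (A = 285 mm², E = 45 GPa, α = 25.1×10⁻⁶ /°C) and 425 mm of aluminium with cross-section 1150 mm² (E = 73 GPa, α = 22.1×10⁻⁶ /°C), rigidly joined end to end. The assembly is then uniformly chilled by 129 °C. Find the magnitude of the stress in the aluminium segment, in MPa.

With the walls removed the bar would change length by δ_free = Σ αᵢΔT Lᵢ = 25.1×10⁻⁶×129×500 + 22.1×10⁻⁶×129×425 = 2.831 mm.
Since the ends are fixed, an axial force P builds up, equal in every segment, with P · Σ Lᵢ/(AᵢEᵢ) = δ_free.
Σ Lᵢ/(AᵢEᵢ) = 500/(285×45×10³) + 425/(1150×73×10³) = 4.405×10⁻⁵ mm/N.
Hence P = δ_free / Σ(L/AE) = 2.831/4.405×10⁻⁵ = 64.26 kN (tensile).
σ_{aluminium} = P / A = 64260 / 1150 = 55.88 MPa.

σ ≈ 55.9 MPa (tensile)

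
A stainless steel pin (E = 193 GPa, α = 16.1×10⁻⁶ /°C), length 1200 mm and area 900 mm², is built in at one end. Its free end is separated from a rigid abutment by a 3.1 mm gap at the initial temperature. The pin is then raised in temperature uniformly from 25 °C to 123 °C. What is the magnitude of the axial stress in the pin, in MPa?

σ ≈ 0 MPa

If the wall were absent the pin would grow by αΔT L = 16.1×10⁻⁶ × 98 × 1200 = 1.893 mm.
Since δ_free = 1.89 mm is less than the 3.1 mm gap, the pin never touches the wall. No axial force develops.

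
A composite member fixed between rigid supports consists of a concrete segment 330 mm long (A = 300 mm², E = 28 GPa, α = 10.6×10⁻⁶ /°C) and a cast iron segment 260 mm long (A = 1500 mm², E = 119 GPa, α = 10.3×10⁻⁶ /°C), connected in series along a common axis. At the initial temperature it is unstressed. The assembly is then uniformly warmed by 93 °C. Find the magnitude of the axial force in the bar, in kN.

P ≈ 14.1 kN (compressive)

Free thermal expansion of the whole bar: Σ αᵢΔT Lᵢ = 10.6×10⁻⁶×93×330 + 10.3×10⁻⁶×93×260 = 0.5744 mm.
Since the ends are fixed, an axial force P builds up, equal in every segment, with P · Σ Lᵢ/(AᵢEᵢ) = δ_free.
Σ Lᵢ/(AᵢEᵢ) = 330/(300×28×10³) + 260/(1500×119×10³) = 4.074×10⁻⁵ mm/N.
P = 0.5744 / 4.074×10⁻⁵ = 14100 N = 14.1 kN, compressive.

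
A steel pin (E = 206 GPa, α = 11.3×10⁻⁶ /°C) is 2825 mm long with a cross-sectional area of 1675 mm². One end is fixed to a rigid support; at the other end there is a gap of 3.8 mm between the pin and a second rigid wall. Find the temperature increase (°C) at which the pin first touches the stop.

The gap closes when αΔT L = 3.8 mm, since the pin is still unstressed at that instant.
So ΔT = g/(αL) = 3.8/(11.3×10⁻⁶ × 2825) = 119 °C.

ΔT ≈ 119 °C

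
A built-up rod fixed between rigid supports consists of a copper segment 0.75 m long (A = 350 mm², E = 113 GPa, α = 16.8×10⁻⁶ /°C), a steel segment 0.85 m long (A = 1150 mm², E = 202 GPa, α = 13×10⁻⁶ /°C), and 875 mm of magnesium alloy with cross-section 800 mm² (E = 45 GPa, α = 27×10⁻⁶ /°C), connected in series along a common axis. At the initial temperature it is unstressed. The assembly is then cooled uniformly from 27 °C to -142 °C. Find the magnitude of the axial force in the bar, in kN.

P ≈ 170 kN (tensile)

Free thermal contraction of the whole bar: Σ αᵢΔT Lᵢ = 16.8×10⁻⁶×169×750 + 13×10⁻⁶×169×850 + 27×10⁻⁶×169×875 = 7.989 mm.
The walls prevent any net length change, so an axial force P (same in every segment) develops. Compatibility: P · Σ Lᵢ/(AᵢEᵢ) = δ_free.
The series flexibility is Σ Lᵢ/(AᵢEᵢ) = 750/(350×113×10³) + 850/(1150×202×10³) + 875/(800×45×10³) = 4.693×10⁻⁵ mm/N.
So P = 7.989 / 4.693×10⁻⁵ = 170.2 kN, tensile.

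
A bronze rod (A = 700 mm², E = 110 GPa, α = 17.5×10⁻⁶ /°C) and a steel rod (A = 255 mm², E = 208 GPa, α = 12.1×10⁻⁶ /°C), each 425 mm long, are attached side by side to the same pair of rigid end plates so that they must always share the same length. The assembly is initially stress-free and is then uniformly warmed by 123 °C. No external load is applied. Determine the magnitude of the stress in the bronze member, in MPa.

σ ≈ 29.8 MPa (compressive)

The bronze has the larger α, so on heating it would change length more than the steel if both were free. The rigid plates force a common final length, so the bronze is put into compression and the steel into tension, with equal and opposite forces P (no external load).
Setting the final lengths equal and cancelling L: (α₁ − α₂)ΔT = P/(A₁E₁) + P/(A₂E₂).
|α₁ − α₂|·ΔT = 5.4×10⁻⁶ × 123 = 0.0006642.
1/(A₁E₁) + 1/(A₂E₂) = 1/(700×110×10³) + 1/(255×208×10³) = 3.184×10⁻⁸ N⁻¹.
So P = 0.0006642 / 3.184×10⁻⁸ = 20.86 kN.
σ_{bronze} = P/A₁ = 20860/700 = 29.8 MPa, compressive.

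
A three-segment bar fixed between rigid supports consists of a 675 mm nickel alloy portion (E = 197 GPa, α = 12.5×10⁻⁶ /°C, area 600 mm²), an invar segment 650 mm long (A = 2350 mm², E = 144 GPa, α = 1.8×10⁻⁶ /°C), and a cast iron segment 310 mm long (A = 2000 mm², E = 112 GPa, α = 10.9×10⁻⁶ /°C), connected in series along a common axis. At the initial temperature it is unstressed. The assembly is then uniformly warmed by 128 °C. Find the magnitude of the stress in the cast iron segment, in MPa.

σ ≈ 92.2 MPa (compressive)

If the supports were absent, the total length change would be Σ αᵢΔT Lᵢ = 12.5×10⁻⁶×128×675 + 1.8×10⁻⁶×128×650 + 10.9×10⁻⁶×128×310 = 1.662 mm.
The rigid supports impose zero overall length change; the single axial force P common to all segments must satisfy P Σ Lᵢ/(AᵢEᵢ) = δ_free.
The series flexibility is Σ Lᵢ/(AᵢEᵢ) = 675/(600×197×10³) + 650/(2350×144×10³) + 310/(2000×112×10³) = 9.015×10⁻⁶ mm/N.
So P = 1.662 / 9.015×10⁻⁶ = 184.4 kN, compressive.
σ_{cast iron} = P / A = 184400 / 2000 = 92.19 MPa.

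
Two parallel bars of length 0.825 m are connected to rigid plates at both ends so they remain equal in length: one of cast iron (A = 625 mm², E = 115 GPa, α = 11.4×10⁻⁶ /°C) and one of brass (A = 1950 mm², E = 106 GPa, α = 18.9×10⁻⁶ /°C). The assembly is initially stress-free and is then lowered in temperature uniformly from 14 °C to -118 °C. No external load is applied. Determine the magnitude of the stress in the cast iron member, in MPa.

σ ≈ 84.5 MPa (compressive)

The brass has the larger α, so on cooling it would change length more than the cast iron if both were free. The rigid plates force a common final length, so the brass is put into tension and the cast iron into compression, with equal and opposite forces P (no external load).
Equating the net (thermal + elastic) strains gives |α₁ − α₂|·ΔT = P·[1/(A₁E₁) + 1/(A₂E₂)].
|α₁ − α₂|·ΔT = 7.5×10⁻⁶ × 132 = 0.00099.
1/(A₁E₁) + 1/(A₂E₂) = 1/(625×115×10³) + 1/(1950×106×10³) = 1.875×10⁻⁸ N⁻¹.
P = 0.00099 / 1.875×10⁻⁸ = 52800 N = 52.8 kN.
σ_{cast iron} = P/A₁ = 52800/625 = 84.48 MPa, compressive.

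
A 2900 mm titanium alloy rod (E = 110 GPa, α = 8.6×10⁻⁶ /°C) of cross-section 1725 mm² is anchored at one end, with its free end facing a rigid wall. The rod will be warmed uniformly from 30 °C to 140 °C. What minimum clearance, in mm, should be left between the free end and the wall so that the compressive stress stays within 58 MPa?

With no wall the rod would lengthen by αΔT L = 8.6×10⁻⁶ × 110 × 2900 = 2.743 mm.
A stress of 58 MPa corresponds to the wall pushing the rod back by σL/E = 58×2900/(110×10³) = 1.529 mm.
So the gap has to take up the difference, g_min = δ_free − σL/E = 2.743 − 1.529 = 1.214 mm.

g ≈ 1.21 mm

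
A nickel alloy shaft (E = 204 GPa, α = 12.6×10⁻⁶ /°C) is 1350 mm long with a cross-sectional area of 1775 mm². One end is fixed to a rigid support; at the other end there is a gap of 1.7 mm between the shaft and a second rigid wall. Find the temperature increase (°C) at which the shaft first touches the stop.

Contact occurs when the free expansion equals the gap: αΔT L = 1.7 mm.
So ΔT = g/(αL) = 1.7/(12.6×10⁻⁶ × 1350) = 99.94 °C.

ΔT ≈ 99.9 °C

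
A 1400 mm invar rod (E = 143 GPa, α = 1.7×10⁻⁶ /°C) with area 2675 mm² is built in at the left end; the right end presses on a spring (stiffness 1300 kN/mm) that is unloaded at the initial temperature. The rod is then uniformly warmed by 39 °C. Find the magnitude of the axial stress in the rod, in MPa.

If the spring were absent the rod would lengthen by αΔT L = 1.7×10⁻⁶ × 39 × 1400 = 0.09282 mm.
Let P be the compressive force at the spring. The rod shortens elastically by PL/(AE) and the spring compresses by P/k; together these equal δ_free.
So P = δ_free / [L/(AE) + 1/k] = 0.09282 / [ 1400/(2675×143×10³) + 1/(1300×10³) ].
P = 0.09282 / 4.429×10⁻⁶ = 20960 N.
σ = P/A = 20960/2675 = 7.834 MPa.

σ ≈ 7.83 MPa (compressive)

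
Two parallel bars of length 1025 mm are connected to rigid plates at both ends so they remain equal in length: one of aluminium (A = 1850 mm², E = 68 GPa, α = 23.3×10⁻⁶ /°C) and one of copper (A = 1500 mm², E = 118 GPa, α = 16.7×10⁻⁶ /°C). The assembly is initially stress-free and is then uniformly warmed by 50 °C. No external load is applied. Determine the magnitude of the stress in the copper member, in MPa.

Both members must finish at the same length. With the larger α, the aluminium tends to over-expand; the plates restrain it, putting the aluminium in compression and the copper in tension. With no external load the two internal forces are equal and opposite, magnitude P.
Compatibility of the two members (thermal + elastic change equal): (α₁ − α₂)ΔT = P·[1/(A₁E₁) + 1/(A₂E₂)].
|α₁ − α₂|·ΔT = 6.6×10⁻⁶ × 50 = 0.00033.
1/(A₁E₁) + 1/(A₂E₂) = 1/(1850×68×10³) + 1/(1500×118×10³) = 1.36×10⁻⁸ N⁻¹.
P = 0.00033 / 1.36×10⁻⁸ = 24270 N = 24.27 kN.
σ_{copper} = P/A₂ = 24270/1500 = 16.18 MPa, tensile.

σ ≈ 16.2 MPa (tensile)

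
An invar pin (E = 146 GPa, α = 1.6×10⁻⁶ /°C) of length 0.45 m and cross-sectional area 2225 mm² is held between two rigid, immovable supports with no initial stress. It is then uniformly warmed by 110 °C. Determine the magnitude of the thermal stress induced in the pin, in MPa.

σ ≈ 25.7 MPa (compressive)

The supports are rigid, so the total axial strain is zero. The restrained thermal strain is ε = αΔT = 1.6×10⁻⁶ × 110 = 176×10⁻⁶.
σ = EαΔT = 146×10³ × 1.6×10⁻⁶ × 110 = 25.7 MPa (compressive; the pin is trying to expand).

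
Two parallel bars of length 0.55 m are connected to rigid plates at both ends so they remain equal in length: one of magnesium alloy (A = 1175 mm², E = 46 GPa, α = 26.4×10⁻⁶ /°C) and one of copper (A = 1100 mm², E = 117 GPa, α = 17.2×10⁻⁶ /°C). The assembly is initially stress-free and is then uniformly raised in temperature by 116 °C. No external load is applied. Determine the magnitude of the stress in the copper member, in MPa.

Equilibrium of a rigid end plate with no external load gives equal and opposite internal forces ±P in the two members. Since α_{magnesium alloy} > α_{copper}, heating drives the magnesium alloy into compression and the copper into tension.
Equating the net (thermal + elastic) strains gives |α₁ − α₂|·ΔT = P·[1/(A₁E₁) + 1/(A₂E₂)].
|α₁ − α₂|·ΔT = 9.2×10⁻⁶ × 116 = 0.001067.
1/(A₁E₁) + 1/(A₂E₂) = 1/(1175×46×10³) + 1/(1100×117×10³) = 2.627×10⁻⁸ N⁻¹.
P = 0.001067 / 2.627×10⁻⁸ = 40620 N = 40.62 kN.
σ_{copper} = P/A₂ = 40620/1100 = 36.93 MPa, tensile.

σ ≈ 36.9 MPa (tensile)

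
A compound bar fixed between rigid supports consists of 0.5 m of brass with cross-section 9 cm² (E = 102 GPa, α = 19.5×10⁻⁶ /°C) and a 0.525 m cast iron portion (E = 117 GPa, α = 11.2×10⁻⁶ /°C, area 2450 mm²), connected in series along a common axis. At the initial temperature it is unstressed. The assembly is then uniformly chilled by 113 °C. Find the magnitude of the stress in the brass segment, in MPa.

With the walls removed the bar would change length by δ_free = Σ αᵢΔT Lᵢ = 19.5×10⁻⁶×113×500 + 11.2×10⁻⁶×113×525 = 1.766 mm.
The rigid supports impose zero overall length change; the single axial force P common to all segments must satisfy P Σ Lᵢ/(AᵢEᵢ) = δ_free.
The series flexibility is Σ Lᵢ/(AᵢEᵢ) = 500/(900×102×10³) + 525/(2450×117×10³) = 7.278×10⁻⁶ mm/N.
Hence P = δ_free / Σ(L/AE) = 1.766/7.278×10⁻⁶ = 242.7 kN (tensile).
σ_{brass} = P / A = 242700 / 900 = 269.6 MPa.

σ ≈ 270 MPa (tensile)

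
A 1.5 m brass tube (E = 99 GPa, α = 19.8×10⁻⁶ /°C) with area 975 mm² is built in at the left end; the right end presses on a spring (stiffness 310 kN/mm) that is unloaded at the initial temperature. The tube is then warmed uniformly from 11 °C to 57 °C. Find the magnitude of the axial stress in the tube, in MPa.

σ ≈ 74.7 MPa (compressive)

The unrestrained thermal change is αΔT L = 19.8×10⁻⁶ × 46 × 1500 = 1.366 mm.
Let P be the compressive force at the spring. The tube shortens elastically by PL/(AE) and the spring compresses by P/k; together these equal δ_free.
So P = δ_free / [L/(AE) + 1/k] = 1.366 / [ 1500/(975×99×10³) + 1/(310×10³) ].
P = 1.366 / 1.877×10⁻⁵ = 72800 N.
σ = P/A = 72800/975 = 74.67 MPa.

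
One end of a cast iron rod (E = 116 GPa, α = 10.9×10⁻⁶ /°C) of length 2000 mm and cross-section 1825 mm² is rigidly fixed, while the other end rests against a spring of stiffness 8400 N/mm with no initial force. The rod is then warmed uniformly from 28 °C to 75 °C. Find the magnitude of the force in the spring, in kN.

If the spring were absent the rod would lengthen by αΔT L = 10.9×10⁻⁶ × 47 × 2000 = 1.025 mm.
Let P be the compressive force at the spring. The rod shortens elastically by PL/(AE) and the spring compresses by P/k; together these equal δ_free.
So P = δ_free / [L/(AE) + 1/k] = 1.025 / [ 2000/(1825×116×10³) + 1/(8400) ].
P = 1.025 / 0.0001285 = 7974 N.

P ≈ 7.97 kN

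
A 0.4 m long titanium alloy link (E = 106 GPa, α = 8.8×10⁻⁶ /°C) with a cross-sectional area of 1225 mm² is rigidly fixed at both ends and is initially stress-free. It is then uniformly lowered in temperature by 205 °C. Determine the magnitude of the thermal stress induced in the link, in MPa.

σ ≈ 191 MPa (tensile)

With length fixed, the mechanical strain must cancel the thermal strain αΔT = 8.8×10⁻⁶ × 205 = 1804×10⁻⁶.
Hence σ = E·αΔT = 106×10³ × 1804×10⁻⁶ = 191.2 MPa, tensile.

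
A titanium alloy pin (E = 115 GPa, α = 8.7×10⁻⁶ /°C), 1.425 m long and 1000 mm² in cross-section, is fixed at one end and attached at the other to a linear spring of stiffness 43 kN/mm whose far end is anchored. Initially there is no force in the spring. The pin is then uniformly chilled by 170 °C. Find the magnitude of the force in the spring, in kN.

If the spring were absent the pin would shorten by αΔT L = 8.7×10⁻⁶ × 170 × 1425 = 2.108 mm.
With a force P in the spring, the elastic change of the pin is PL/(AE) and that of the spring is P/k; compatibility requires their sum to equal δ_free.
P [ L/(AE) + 1/k ] = δ_free → P [ 1425/(1000×115×10³) + 1/(43×10³) ] = 2.108.
P = 2.108 / 3.565×10⁻⁵ = 59120 N.

P ≈ 59.1 kN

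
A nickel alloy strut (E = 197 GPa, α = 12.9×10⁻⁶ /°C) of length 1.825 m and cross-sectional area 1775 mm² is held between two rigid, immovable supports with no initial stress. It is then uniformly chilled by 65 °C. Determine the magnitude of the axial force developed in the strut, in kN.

P ≈ 293 kN (tensile)

The ends cannot move, so σ = EαΔT = 197×10³ × 12.9×10⁻⁶ × 65 = 165.2 MPa.
P = AEαΔT = 1775 × 197×10³ × 12.9×10⁻⁶ × 65 = 293.2 kN (tensile).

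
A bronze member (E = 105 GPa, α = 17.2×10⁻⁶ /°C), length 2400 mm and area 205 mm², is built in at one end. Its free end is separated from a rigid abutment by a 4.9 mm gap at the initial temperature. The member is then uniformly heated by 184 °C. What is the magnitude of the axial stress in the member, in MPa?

σ ≈ 118 MPa (compressive)

Unrestrained expansion: δ_free = αΔT L = 17.2×10⁻⁶ × 184 × 2400 = 7.596 mm.
After closing the 4.9 mm clearance, 7.596 − 4.9 = 2.696 mm of expansion remains to be suppressed by the wall.
Compatibility: PL/(AE) = 2.696 mm, so σ = P/A = E × (2.696/2400) = 117.9 MPa.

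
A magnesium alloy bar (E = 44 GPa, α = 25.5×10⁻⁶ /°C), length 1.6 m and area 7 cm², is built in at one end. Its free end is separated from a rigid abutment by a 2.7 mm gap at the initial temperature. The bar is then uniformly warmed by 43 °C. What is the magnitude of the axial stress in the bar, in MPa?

Free thermal elongation = αΔT L = 25.5×10⁻⁶ × 43 × 1600 = 1.754 mm.
This is smaller than the 2.7 mm clearance, so the bar expands freely without reaching the stop — the stress is zero.

σ ≈ 0 MPa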